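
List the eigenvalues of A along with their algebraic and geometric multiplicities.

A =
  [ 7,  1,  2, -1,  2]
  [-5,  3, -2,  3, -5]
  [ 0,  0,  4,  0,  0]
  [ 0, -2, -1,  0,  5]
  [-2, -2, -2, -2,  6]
λ = 4: alg = 5, geom = 2

Step 1 — factor the characteristic polynomial to read off the algebraic multiplicities:
  χ_A(x) = (x - 4)^5

Step 2 — compute geometric multiplicities via the rank-nullity identity g(λ) = n − rank(A − λI):
  rank(A − (4)·I) = 3, so dim ker(A − (4)·I) = n − 3 = 2

Summary:
  λ = 4: algebraic multiplicity = 5, geometric multiplicity = 2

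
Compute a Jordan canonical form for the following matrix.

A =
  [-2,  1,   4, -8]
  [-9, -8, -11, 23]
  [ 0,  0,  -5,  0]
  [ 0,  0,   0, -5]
J_3(-5) ⊕ J_1(-5)

The characteristic polynomial is
  det(x·I − A) = x^4 + 20*x^3 + 150*x^2 + 500*x + 625 = (x + 5)^4

Eigenvalues and multiplicities (the geometric multiplicity of λ is n − rank(A − λI), which equals the number of Jordan blocks for λ):
  λ = -5: algebraic multiplicity = 4, geometric multiplicity = 2

Determining the block sizes for each eigenvalue:
  λ = -5: with am = 4 and gm = 2, the partition is not yet determined (e.g. several partitions of 4 into 2 parts exist). Let N = A − (-5)·I. Computing rank(N^1) = 2, rank(N^2) = 1, rank(N^3) = 0; the number of blocks of size ≥ j is rank(N^{j−1}) − rank(N^j), giving [2, 1, 1]. So we have 1 block(s) of size 3, 1 block(s) of size 1 → block sizes [3, 1]

Assembling the blocks gives a Jordan form
J =
  [-5,  1,  0,  0]
  [ 0, -5,  1,  0]
  [ 0,  0, -5,  0]
  [ 0,  0,  0, -5]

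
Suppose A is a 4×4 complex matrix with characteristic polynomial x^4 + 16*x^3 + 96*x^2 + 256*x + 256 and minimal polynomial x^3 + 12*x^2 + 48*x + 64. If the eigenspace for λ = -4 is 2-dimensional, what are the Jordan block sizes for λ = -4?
Block sizes for λ = -4: [3, 1]

Step 1 — from the characteristic polynomial, algebraic multiplicity of λ = -4 is 4. From dim ker(A − (-4)·I) = 2, there are exactly 2 Jordan blocks for λ = -4.
Step 2 — from the minimal polynomial, the factor (x + 4)^3 tells us the largest block for λ = -4 has size 3.
Step 3 — with total size 4, 2 blocks, and largest block 3, the block sizes (in nonincreasing order) are [3, 1].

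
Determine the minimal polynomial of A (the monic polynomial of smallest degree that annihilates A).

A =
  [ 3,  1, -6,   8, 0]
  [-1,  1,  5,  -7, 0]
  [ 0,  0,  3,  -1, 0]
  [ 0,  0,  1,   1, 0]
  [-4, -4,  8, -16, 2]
x^3 - 6*x^2 + 12*x - 8

The characteristic polynomial is χ_A(x) = (x - 2)^5, so the eigenvalues are known. The minimal polynomial is
  m_A(x) = Π_λ (x − λ)^{k_λ}
where k_λ is the size of the *largest* Jordan block for λ (equivalently, the smallest k with (A − λI)^k v = 0 for every generalised eigenvector v of λ).

  λ = 2: largest Jordan block has size 3, contributing (x − 2)^3

So m_A(x) = (x - 2)^3 = x^3 - 6*x^2 + 12*x - 8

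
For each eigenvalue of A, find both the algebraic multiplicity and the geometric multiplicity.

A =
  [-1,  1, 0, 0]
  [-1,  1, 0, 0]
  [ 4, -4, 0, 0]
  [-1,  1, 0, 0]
λ = 0: alg = 4, geom = 3

Step 1 — factor the characteristic polynomial to read off the algebraic multiplicities:
  χ_A(x) = x^4

Step 2 — compute geometric multiplicities via the rank-nullity identity g(λ) = n − rank(A − λI):
  rank(A − (0)·I) = 1, so dim ker(A − (0)·I) = n − 1 = 3

Summary:
  λ = 0: algebraic multiplicity = 4, geometric multiplicity = 3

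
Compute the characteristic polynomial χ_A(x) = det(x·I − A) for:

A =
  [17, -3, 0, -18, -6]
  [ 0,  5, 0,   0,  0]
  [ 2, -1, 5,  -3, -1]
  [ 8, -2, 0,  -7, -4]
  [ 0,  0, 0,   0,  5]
x^5 - 25*x^4 + 250*x^3 - 1250*x^2 + 3125*x - 3125

Expanding det(x·I − A) (e.g. by cofactor expansion or by noting that A is similar to its Jordan form J, which has the same characteristic polynomial as A) gives
  χ_A(x) = x^5 - 25*x^4 + 250*x^3 - 1250*x^2 + 3125*x - 3125
which factors as (x - 5)^5. The eigenvalues (with algebraic multiplicities) are λ = 5 with multiplicity 5.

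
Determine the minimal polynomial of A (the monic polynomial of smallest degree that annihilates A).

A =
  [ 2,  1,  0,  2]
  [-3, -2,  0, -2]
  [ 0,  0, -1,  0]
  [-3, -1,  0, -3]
x^2 + 2*x + 1

The characteristic polynomial is χ_A(x) = (x + 1)^4, so the eigenvalues are known. The minimal polynomial is
  m_A(x) = Π_λ (x − λ)^{k_λ}
where k_λ is the size of the *largest* Jordan block for λ (equivalently, the smallest k with (A − λI)^k v = 0 for every generalised eigenvector v of λ).

  λ = -1: largest Jordan block has size 2, contributing (x + 1)^2

So m_A(x) = (x + 1)^2 = x^2 + 2*x + 1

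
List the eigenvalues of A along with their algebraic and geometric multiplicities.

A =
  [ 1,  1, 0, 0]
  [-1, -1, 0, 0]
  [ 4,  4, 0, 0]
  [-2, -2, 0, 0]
λ = 0: alg = 4, geom = 3

Step 1 — factor the characteristic polynomial to read off the algebraic multiplicities:
  χ_A(x) = x^4

Step 2 — compute geometric multiplicities via the rank-nullity identity g(λ) = n − rank(A − λI):
  rank(A − (0)·I) = 1, so dim ker(A − (0)·I) = n − 1 = 3

Summary:
  λ = 0: algebraic multiplicity = 4, geometric multiplicity = 3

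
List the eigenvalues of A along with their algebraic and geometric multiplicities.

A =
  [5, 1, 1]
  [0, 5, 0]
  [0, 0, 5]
λ = 5: alg = 3, geom = 2

Step 1 — factor the characteristic polynomial to read off the algebraic multiplicities:
  χ_A(x) = (x - 5)^3

Step 2 — compute geometric multiplicities via the rank-nullity identity g(λ) = n − rank(A − λI):
  rank(A − (5)·I) = 1, so dim ker(A − (5)·I) = n − 1 = 2

Summary:
  λ = 5: algebraic multiplicity = 3, geometric multiplicity = 2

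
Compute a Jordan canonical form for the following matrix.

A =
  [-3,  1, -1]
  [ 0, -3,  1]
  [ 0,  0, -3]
J_3(-3)

The characteristic polynomial is
  det(x·I − A) = x^3 + 9*x^2 + 27*x + 27 = (x + 3)^3

Eigenvalues and multiplicities (the geometric multiplicity of λ is n − rank(A − λI), which equals the number of Jordan blocks for λ):
  λ = -3: algebraic multiplicity = 3, geometric multiplicity = 1

Determining the block sizes for each eigenvalue:
  λ = -3: one block (gm = 1), so the single block has size am = 3 → block sizes [3]

Assembling the blocks gives a Jordan form
J =
  [-3,  1,  0]
  [ 0, -3,  1]
  [ 0,  0, -3]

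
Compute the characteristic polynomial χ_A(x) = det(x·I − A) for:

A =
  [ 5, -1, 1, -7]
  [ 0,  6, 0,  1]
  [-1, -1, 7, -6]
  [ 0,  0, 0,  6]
x^4 - 24*x^3 + 216*x^2 - 864*x + 1296

Expanding det(x·I − A) (e.g. by cofactor expansion or by noting that A is similar to its Jordan form J, which has the same characteristic polynomial as A) gives
  χ_A(x) = x^4 - 24*x^3 + 216*x^2 - 864*x + 1296
which factors as (x - 6)^4. The eigenvalues (with algebraic multiplicities) are λ = 6 with multiplicity 4.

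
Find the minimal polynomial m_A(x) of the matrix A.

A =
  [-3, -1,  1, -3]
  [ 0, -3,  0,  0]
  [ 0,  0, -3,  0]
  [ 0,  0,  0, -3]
x^2 + 6*x + 9

The characteristic polynomial is χ_A(x) = (x + 3)^4, so the eigenvalues are known. The minimal polynomial is
  m_A(x) = Π_λ (x − λ)^{k_λ}
where k_λ is the size of the *largest* Jordan block for λ (equivalently, the smallest k with (A − λI)^k v = 0 for every generalised eigenvector v of λ).

  λ = -3: largest Jordan block has size 2, contributing (x + 3)^2

So m_A(x) = (x + 3)^2 = x^2 + 6*x + 9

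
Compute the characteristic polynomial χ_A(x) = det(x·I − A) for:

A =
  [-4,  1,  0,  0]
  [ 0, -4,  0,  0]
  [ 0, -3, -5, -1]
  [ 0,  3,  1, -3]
x^4 + 16*x^3 + 96*x^2 + 256*x + 256

Expanding det(x·I − A) (e.g. by cofactor expansion or by noting that A is similar to its Jordan form J, which has the same characteristic polynomial as A) gives
  χ_A(x) = x^4 + 16*x^3 + 96*x^2 + 256*x + 256
which factors as (x + 4)^4. The eigenvalues (with algebraic multiplicities) are λ = -4 with multiplicity 4.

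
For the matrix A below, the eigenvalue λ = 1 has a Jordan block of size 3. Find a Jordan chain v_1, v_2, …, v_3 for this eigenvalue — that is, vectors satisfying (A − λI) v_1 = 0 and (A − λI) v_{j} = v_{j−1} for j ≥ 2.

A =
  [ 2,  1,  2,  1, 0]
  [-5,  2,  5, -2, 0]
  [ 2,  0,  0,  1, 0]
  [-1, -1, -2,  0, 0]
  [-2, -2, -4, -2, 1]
A Jordan chain for λ = 1 of length 3:
v_1 = (-1, 2, -1, 1, 2)ᵀ
v_2 = (1, -5, 2, -1, -2)ᵀ
v_3 = (1, 0, 0, 0, 0)ᵀ

Let N = A − (1)·I. We want v_3 with N^3 v_3 = 0 but N^2 v_3 ≠ 0; then v_{j-1} := N · v_j for j = 3, …, 2.

Pick v_3 = (1, 0, 0, 0, 0)ᵀ.
Then v_2 = N · v_3 = (1, -5, 2, -1, -2)ᵀ.
Then v_1 = N · v_2 = (-1, 2, -1, 1, 2)ᵀ.

Sanity check: (A − (1)·I) v_1 = (0, 0, 0, 0, 0)ᵀ = 0. ✓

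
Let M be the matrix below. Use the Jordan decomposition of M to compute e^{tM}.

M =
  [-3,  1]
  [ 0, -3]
e^{tM} =
  [exp(-3*t), t*exp(-3*t)]
  [0, exp(-3*t)]

Strategy: write M = P · J · P⁻¹ where J is a Jordan canonical form, so e^{tM} = P · e^{tJ} · P⁻¹, and e^{tJ} can be computed block-by-block.

M has Jordan form
J =
  [-3,  1]
  [ 0, -3]
(up to reordering of blocks).

Per-block formulas:
  For a 2×2 Jordan block J_2(-3): exp(t · J_2(-3)) = e^(-3t)·(I + t·N), where N is the 2×2 nilpotent shift.

After assembling e^{tJ} and conjugating by P, we get:

e^{tM} =
  [exp(-3*t), t*exp(-3*t)]
  [0, exp(-3*t)]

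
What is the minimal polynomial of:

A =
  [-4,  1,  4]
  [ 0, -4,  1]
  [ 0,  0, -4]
x^3 + 12*x^2 + 48*x + 64

The characteristic polynomial is χ_A(x) = (x + 4)^3, so the eigenvalues are known. The minimal polynomial is
  m_A(x) = Π_λ (x − λ)^{k_λ}
where k_λ is the size of the *largest* Jordan block for λ (equivalently, the smallest k with (A − λI)^k v = 0 for every generalised eigenvector v of λ).

  λ = -4: largest Jordan block has size 3, contributing (x + 4)^3

So m_A(x) = (x + 4)^3 = x^3 + 12*x^2 + 48*x + 64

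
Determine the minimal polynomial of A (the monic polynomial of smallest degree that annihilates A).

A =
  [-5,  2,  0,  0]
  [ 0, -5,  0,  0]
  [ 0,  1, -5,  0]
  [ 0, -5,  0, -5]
x^2 + 10*x + 25

The characteristic polynomial is χ_A(x) = (x + 5)^4, so the eigenvalues are known. The minimal polynomial is
  m_A(x) = Π_λ (x − λ)^{k_λ}
where k_λ is the size of the *largest* Jordan block for λ (equivalently, the smallest k with (A − λI)^k v = 0 for every generalised eigenvector v of λ).

  λ = -5: largest Jordan block has size 2, contributing (x + 5)^2

So m_A(x) = (x + 5)^2 = x^2 + 10*x + 25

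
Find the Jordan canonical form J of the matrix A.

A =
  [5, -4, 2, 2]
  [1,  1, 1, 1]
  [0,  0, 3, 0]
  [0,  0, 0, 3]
J_2(3) ⊕ J_1(3) ⊕ J_1(3)

The characteristic polynomial is
  det(x·I − A) = x^4 - 12*x^3 + 54*x^2 - 108*x + 81 = (x - 3)^4

Eigenvalues and multiplicities (the geometric multiplicity of λ is n − rank(A − λI), which equals the number of Jordan blocks for λ):
  λ = 3: algebraic multiplicity = 4, geometric multiplicity = 3

Determining the block sizes for each eigenvalue:
  λ = 3: 3 blocks summing to 4 forces exactly one block of size 2 and the rest size 1 → block sizes [2, 1, 1]

Assembling the blocks gives a Jordan form
J =
  [3, 1, 0, 0]
  [0, 3, 0, 0]
  [0, 0, 3, 0]
  [0, 0, 0, 3]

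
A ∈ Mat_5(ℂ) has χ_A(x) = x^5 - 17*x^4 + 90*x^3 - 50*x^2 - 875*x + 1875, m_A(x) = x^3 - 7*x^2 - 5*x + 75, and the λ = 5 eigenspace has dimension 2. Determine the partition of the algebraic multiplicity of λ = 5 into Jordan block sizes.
Block sizes for λ = 5: [2, 2]

Step 1 — from the characteristic polynomial, algebraic multiplicity of λ = 5 is 4. From dim ker(A − (5)·I) = 2, there are exactly 2 Jordan blocks for λ = 5.
Step 2 — from the minimal polynomial, the factor (x − 5)^2 tells us the largest block for λ = 5 has size 2.
Step 3 — with total size 4, 2 blocks, and largest block 2, the block sizes (in nonincreasing order) are [2, 2].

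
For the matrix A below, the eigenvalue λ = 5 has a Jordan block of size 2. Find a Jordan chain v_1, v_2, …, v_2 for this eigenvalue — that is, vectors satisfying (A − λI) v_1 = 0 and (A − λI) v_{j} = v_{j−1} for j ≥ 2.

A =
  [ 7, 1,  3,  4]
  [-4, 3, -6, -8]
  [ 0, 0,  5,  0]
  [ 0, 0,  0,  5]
A Jordan chain for λ = 5 of length 2:
v_1 = (2, -4, 0, 0)ᵀ
v_2 = (1, 0, 0, 0)ᵀ

Let N = A − (5)·I. We want v_2 with N^2 v_2 = 0 but N^1 v_2 ≠ 0; then v_{j-1} := N · v_j for j = 2, …, 2.

Pick v_2 = (1, 0, 0, 0)ᵀ.
Then v_1 = N · v_2 = (2, -4, 0, 0)ᵀ.

Sanity check: (A − (5)·I) v_1 = (0, 0, 0, 0)ᵀ = 0. ✓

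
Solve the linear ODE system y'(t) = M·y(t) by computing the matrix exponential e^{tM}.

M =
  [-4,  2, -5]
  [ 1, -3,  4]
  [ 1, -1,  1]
e^{tM} =
  [t^2*exp(-2*t)/2 - 2*t*exp(-2*t) + exp(-2*t), -t^2*exp(-2*t)/2 + 2*t*exp(-2*t), 3*t^2*exp(-2*t)/2 - 5*t*exp(-2*t)]
  [t^2*exp(-2*t)/2 + t*exp(-2*t), -t^2*exp(-2*t)/2 - t*exp(-2*t) + exp(-2*t), 3*t^2*exp(-2*t)/2 + 4*t*exp(-2*t)]
  [t*exp(-2*t), -t*exp(-2*t), 3*t*exp(-2*t) + exp(-2*t)]

Strategy: write M = P · J · P⁻¹ where J is a Jordan canonical form, so e^{tM} = P · e^{tJ} · P⁻¹, and e^{tJ} can be computed block-by-block.

M has Jordan form
J =
  [-2,  1,  0]
  [ 0, -2,  1]
  [ 0,  0, -2]
(up to reordering of blocks).

Per-block formulas:
  For a 3×3 Jordan block J_3(-2): exp(t · J_3(-2)) = e^(-2t)·(I + t·N + (t^2/2)·N^2), where N is the 3×3 nilpotent shift.

After assembling e^{tJ} and conjugating by P, we get:

e^{tM} =
  [t^2*exp(-2*t)/2 - 2*t*exp(-2*t) + exp(-2*t), -t^2*exp(-2*t)/2 + 2*t*exp(-2*t), 3*t^2*exp(-2*t)/2 - 5*t*exp(-2*t)]
  [t^2*exp(-2*t)/2 + t*exp(-2*t), -t^2*exp(-2*t)/2 - t*exp(-2*t) + exp(-2*t), 3*t^2*exp(-2*t)/2 + 4*t*exp(-2*t)]
  [t*exp(-2*t), -t*exp(-2*t), 3*t*exp(-2*t) + exp(-2*t)]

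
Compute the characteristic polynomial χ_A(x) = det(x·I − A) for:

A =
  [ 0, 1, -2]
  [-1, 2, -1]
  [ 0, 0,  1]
x^3 - 3*x^2 + 3*x - 1

Expanding det(x·I − A) (e.g. by cofactor expansion or by noting that A is similar to its Jordan form J, which has the same characteristic polynomial as A) gives
  χ_A(x) = x^3 - 3*x^2 + 3*x - 1
which factors as (x - 1)^3. The eigenvalues (with algebraic multiplicities) are λ = 1 with multiplicity 3.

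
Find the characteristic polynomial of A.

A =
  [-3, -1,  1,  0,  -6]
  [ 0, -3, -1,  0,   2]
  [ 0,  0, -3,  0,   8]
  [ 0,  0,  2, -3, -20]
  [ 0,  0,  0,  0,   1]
x^5 + 11*x^4 + 42*x^3 + 54*x^2 - 27*x - 81

Expanding det(x·I − A) (e.g. by cofactor expansion or by noting that A is similar to its Jordan form J, which has the same characteristic polynomial as A) gives
  χ_A(x) = x^5 + 11*x^4 + 42*x^3 + 54*x^2 - 27*x - 81
which factors as (x - 1)*(x + 3)^4. The eigenvalues (with algebraic multiplicities) are λ = -3 with multiplicity 4, λ = 1 with multiplicity 1.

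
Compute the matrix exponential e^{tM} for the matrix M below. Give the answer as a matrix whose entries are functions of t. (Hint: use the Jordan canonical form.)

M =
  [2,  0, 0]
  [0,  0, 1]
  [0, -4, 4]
e^{tM} =
  [exp(2*t), 0, 0]
  [0, -2*t*exp(2*t) + exp(2*t), t*exp(2*t)]
  [0, -4*t*exp(2*t), 2*t*exp(2*t) + exp(2*t)]

Strategy: write M = P · J · P⁻¹ where J is a Jordan canonical form, so e^{tM} = P · e^{tJ} · P⁻¹, and e^{tJ} can be computed block-by-block.

M has Jordan form
J =
  [2, 1, 0]
  [0, 2, 0]
  [0, 0, 2]
(up to reordering of blocks).

Per-block formulas:
  For a 2×2 Jordan block J_2(2): exp(t · J_2(2)) = e^(2t)·(I + t·N), where N is the 2×2 nilpotent shift.
  For a 1×1 block at λ = 2: exp(t · [2]) = [e^(2t)].

After assembling e^{tJ} and conjugating by P, we get:

e^{tM} =
  [exp(2*t), 0, 0]
  [0, -2*t*exp(2*t) + exp(2*t), t*exp(2*t)]
  [0, -4*t*exp(2*t), 2*t*exp(2*t) + exp(2*t)]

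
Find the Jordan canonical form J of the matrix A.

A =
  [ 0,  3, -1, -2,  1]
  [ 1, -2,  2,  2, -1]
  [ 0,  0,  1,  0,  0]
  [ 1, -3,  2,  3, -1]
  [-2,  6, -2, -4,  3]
J_3(1) ⊕ J_1(1) ⊕ J_1(1)

The characteristic polynomial is
  det(x·I − A) = x^5 - 5*x^4 + 10*x^3 - 10*x^2 + 5*x - 1 = (x - 1)^5

Eigenvalues and multiplicities (the geometric multiplicity of λ is n − rank(A − λI), which equals the number of Jordan blocks for λ):
  λ = 1: algebraic multiplicity = 5, geometric multiplicity = 3

Determining the block sizes for each eigenvalue:
  λ = 1: with am = 5 and gm = 3, the partition is not yet determined (e.g. several partitions of 5 into 3 parts exist). Let N = A − (1)·I. Computing rank(N^1) = 2, rank(N^2) = 1, rank(N^3) = 0; the number of blocks of size ≥ j is rank(N^{j−1}) − rank(N^j), giving [3, 1, 1]. So we have 1 block(s) of size 3, 2 block(s) of size 1 → block sizes [3, 1, 1]

Assembling the blocks gives a Jordan form
J =
  [1, 1, 0, 0, 0]
  [0, 1, 1, 0, 0]
  [0, 0, 1, 0, 0]
  [0, 0, 0, 1, 0]
  [0, 0, 0, 0, 1]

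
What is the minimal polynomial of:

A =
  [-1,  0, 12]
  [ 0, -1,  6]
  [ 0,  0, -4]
x^2 + 5*x + 4

The characteristic polynomial is χ_A(x) = (x + 1)^2*(x + 4), so the eigenvalues are known. The minimal polynomial is
  m_A(x) = Π_λ (x − λ)^{k_λ}
where k_λ is the size of the *largest* Jordan block for λ (equivalently, the smallest k with (A − λI)^k v = 0 for every generalised eigenvector v of λ).

  λ = -4: largest Jordan block has size 1, contributing (x + 4)
  λ = -1: largest Jordan block has size 1, contributing (x + 1)

So m_A(x) = (x + 1)*(x + 4) = x^2 + 5*x + 4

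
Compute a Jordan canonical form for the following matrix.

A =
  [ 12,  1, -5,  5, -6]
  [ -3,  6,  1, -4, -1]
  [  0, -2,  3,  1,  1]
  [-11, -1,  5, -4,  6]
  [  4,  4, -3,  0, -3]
J_1(1) ⊕ J_1(1) ⊕ J_3(4)

The characteristic polynomial is
  det(x·I − A) = x^5 - 14*x^4 + 73*x^3 - 172*x^2 + 176*x - 64 = (x - 4)^3*(x - 1)^2

Eigenvalues and multiplicities (the geometric multiplicity of λ is n − rank(A − λI), which equals the number of Jordan blocks for λ):
  λ = 1: algebraic multiplicity = 2, geometric multiplicity = 2
  λ = 4: algebraic multiplicity = 3, geometric multiplicity = 1

Determining the block sizes for each eigenvalue:
  λ = 1: gm = am = 2, so every block has size 1 → block sizes [1, 1]
  λ = 4: one block (gm = 1), so the single block has size am = 3 → block sizes [3]

Assembling the blocks gives a Jordan form
J =
  [1, 0, 0, 0, 0]
  [0, 1, 0, 0, 0]
  [0, 0, 4, 1, 0]
  [0, 0, 0, 4, 1]
  [0, 0, 0, 0, 4]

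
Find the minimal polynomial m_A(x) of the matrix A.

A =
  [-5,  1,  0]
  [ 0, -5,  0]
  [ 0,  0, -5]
x^2 + 10*x + 25

The characteristic polynomial is χ_A(x) = (x + 5)^3, so the eigenvalues are known. The minimal polynomial is
  m_A(x) = Π_λ (x − λ)^{k_λ}
where k_λ is the size of the *largest* Jordan block for λ (equivalently, the smallest k with (A − λI)^k v = 0 for every generalised eigenvector v of λ).

  λ = -5: largest Jordan block has size 2, contributing (x + 5)^2

So m_A(x) = (x + 5)^2 = x^2 + 10*x + 25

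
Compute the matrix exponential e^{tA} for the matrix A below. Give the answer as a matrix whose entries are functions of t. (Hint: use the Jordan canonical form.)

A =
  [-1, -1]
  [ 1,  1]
e^{tA} =
  [1 - t, -t]
  [t, t + 1]

Strategy: write A = P · J · P⁻¹ where J is a Jordan canonical form, so e^{tA} = P · e^{tJ} · P⁻¹, and e^{tJ} can be computed block-by-block.

A has Jordan form
J =
  [0, 1]
  [0, 0]
(up to reordering of blocks).

Per-block formulas:
  For a 2×2 Jordan block J_2(0): exp(t · J_2(0)) = e^(0t)·(I + t·N), where N is the 2×2 nilpotent shift.

After assembling e^{tJ} and conjugating by P, we get:

e^{tA} =
  [1 - t, -t]
  [t, t + 1]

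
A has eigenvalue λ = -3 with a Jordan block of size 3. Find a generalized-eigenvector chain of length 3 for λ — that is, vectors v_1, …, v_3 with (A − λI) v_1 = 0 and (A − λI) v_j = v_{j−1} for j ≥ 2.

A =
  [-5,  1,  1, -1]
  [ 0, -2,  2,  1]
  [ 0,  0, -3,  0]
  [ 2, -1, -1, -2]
A Jordan chain for λ = -3 of length 3:
v_1 = (2, 2, 0, -2)ᵀ
v_2 = (-2, 0, 0, 2)ᵀ
v_3 = (1, 0, 0, 0)ᵀ

Let N = A − (-3)·I. We want v_3 with N^3 v_3 = 0 but N^2 v_3 ≠ 0; then v_{j-1} := N · v_j for j = 3, …, 2.

Pick v_3 = (1, 0, 0, 0)ᵀ.
Then v_2 = N · v_3 = (-2, 0, 0, 2)ᵀ.
Then v_1 = N · v_2 = (2, 2, 0, -2)ᵀ.

Sanity check: (A − (-3)·I) v_1 = (0, 0, 0, 0)ᵀ = 0. ✓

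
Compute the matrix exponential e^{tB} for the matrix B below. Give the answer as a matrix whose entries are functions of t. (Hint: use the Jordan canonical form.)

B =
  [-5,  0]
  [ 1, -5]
e^{tB} =
  [exp(-5*t), 0]
  [t*exp(-5*t), exp(-5*t)]

Strategy: write B = P · J · P⁻¹ where J is a Jordan canonical form, so e^{tB} = P · e^{tJ} · P⁻¹, and e^{tJ} can be computed block-by-block.

B has Jordan form
J =
  [-5,  1]
  [ 0, -5]
(up to reordering of blocks).

Per-block formulas:
  For a 2×2 Jordan block J_2(-5): exp(t · J_2(-5)) = e^(-5t)·(I + t·N), where N is the 2×2 nilpotent shift.

After assembling e^{tJ} and conjugating by P, we get:

e^{tB} =
  [exp(-5*t), 0]
  [t*exp(-5*t), exp(-5*t)]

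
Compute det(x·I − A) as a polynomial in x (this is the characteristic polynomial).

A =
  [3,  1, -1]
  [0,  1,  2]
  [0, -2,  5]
x^3 - 9*x^2 + 27*x - 27

Expanding det(x·I − A) (e.g. by cofactor expansion or by noting that A is similar to its Jordan form J, which has the same characteristic polynomial as A) gives
  χ_A(x) = x^3 - 9*x^2 + 27*x - 27
which factors as (x - 3)^3. The eigenvalues (with algebraic multiplicities) are λ = 3 with multiplicity 3.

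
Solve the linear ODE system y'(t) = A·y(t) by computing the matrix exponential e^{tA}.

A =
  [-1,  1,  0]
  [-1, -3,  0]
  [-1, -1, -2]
e^{tA} =
  [t*exp(-2*t) + exp(-2*t), t*exp(-2*t), 0]
  [-t*exp(-2*t), -t*exp(-2*t) + exp(-2*t), 0]
  [-t*exp(-2*t), -t*exp(-2*t), exp(-2*t)]

Strategy: write A = P · J · P⁻¹ where J is a Jordan canonical form, so e^{tA} = P · e^{tJ} · P⁻¹, and e^{tJ} can be computed block-by-block.

A has Jordan form
J =
  [-2,  1,  0]
  [ 0, -2,  0]
  [ 0,  0, -2]
(up to reordering of blocks).

Per-block formulas:
  For a 2×2 Jordan block J_2(-2): exp(t · J_2(-2)) = e^(-2t)·(I + t·N), where N is the 2×2 nilpotent shift.
  For a 1×1 block at λ = -2: exp(t · [-2]) = [e^(-2t)].

After assembling e^{tJ} and conjugating by P, we get:

e^{tA} =
  [t*exp(-2*t) + exp(-2*t), t*exp(-2*t), 0]
  [-t*exp(-2*t), -t*exp(-2*t) + exp(-2*t), 0]
  [-t*exp(-2*t), -t*exp(-2*t), exp(-2*t)]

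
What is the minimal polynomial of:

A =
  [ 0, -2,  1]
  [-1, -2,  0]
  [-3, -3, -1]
x^3 + 3*x^2 + 3*x + 1

The characteristic polynomial is χ_A(x) = (x + 1)^3, so the eigenvalues are known. The minimal polynomial is
  m_A(x) = Π_λ (x − λ)^{k_λ}
where k_λ is the size of the *largest* Jordan block for λ (equivalently, the smallest k with (A − λI)^k v = 0 for every generalised eigenvector v of λ).

  λ = -1: largest Jordan block has size 3, contributing (x + 1)^3

So m_A(x) = (x + 1)^3 = x^3 + 3*x^2 + 3*x + 1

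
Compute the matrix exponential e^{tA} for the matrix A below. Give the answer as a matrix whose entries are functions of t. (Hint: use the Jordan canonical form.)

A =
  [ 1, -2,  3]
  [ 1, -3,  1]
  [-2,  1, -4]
e^{tA} =
  [t^2*exp(-2*t)/2 + 3*t*exp(-2*t) + exp(-2*t), -t^2*exp(-2*t)/2 - 2*t*exp(-2*t), t^2*exp(-2*t)/2 + 3*t*exp(-2*t)]
  [t*exp(-2*t), -t*exp(-2*t) + exp(-2*t), t*exp(-2*t)]
  [-t^2*exp(-2*t)/2 - 2*t*exp(-2*t), t^2*exp(-2*t)/2 + t*exp(-2*t), -t^2*exp(-2*t)/2 - 2*t*exp(-2*t) + exp(-2*t)]

Strategy: write A = P · J · P⁻¹ where J is a Jordan canonical form, so e^{tA} = P · e^{tJ} · P⁻¹, and e^{tJ} can be computed block-by-block.

A has Jordan form
J =
  [-2,  1,  0]
  [ 0, -2,  1]
  [ 0,  0, -2]
(up to reordering of blocks).

Per-block formulas:
  For a 3×3 Jordan block J_3(-2): exp(t · J_3(-2)) = e^(-2t)·(I + t·N + (t^2/2)·N^2), where N is the 3×3 nilpotent shift.

After assembling e^{tJ} and conjugating by P, we get:

e^{tA} =
  [t^2*exp(-2*t)/2 + 3*t*exp(-2*t) + exp(-2*t), -t^2*exp(-2*t)/2 - 2*t*exp(-2*t), t^2*exp(-2*t)/2 + 3*t*exp(-2*t)]
  [t*exp(-2*t), -t*exp(-2*t) + exp(-2*t), t*exp(-2*t)]
  [-t^2*exp(-2*t)/2 - 2*t*exp(-2*t), t^2*exp(-2*t)/2 + t*exp(-2*t), -t^2*exp(-2*t)/2 - 2*t*exp(-2*t) + exp(-2*t)]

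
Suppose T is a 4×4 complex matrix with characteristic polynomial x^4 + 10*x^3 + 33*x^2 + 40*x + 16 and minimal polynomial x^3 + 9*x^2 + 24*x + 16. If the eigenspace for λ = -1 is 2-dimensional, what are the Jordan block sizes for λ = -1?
Block sizes for λ = -1: [1, 1]

Step 1 — from the characteristic polynomial, algebraic multiplicity of λ = -1 is 2. From dim ker(T − (-1)·I) = 2, there are exactly 2 Jordan blocks for λ = -1.
Step 2 — from the minimal polynomial, the factor (x + 1) tells us the largest block for λ = -1 has size 1.
Step 3 — with total size 2, 2 blocks, and largest block 1, the block sizes (in nonincreasing order) are [1, 1].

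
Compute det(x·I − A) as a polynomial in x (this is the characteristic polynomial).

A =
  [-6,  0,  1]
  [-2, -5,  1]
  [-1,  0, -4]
x^3 + 15*x^2 + 75*x + 125

Expanding det(x·I − A) (e.g. by cofactor expansion or by noting that A is similar to its Jordan form J, which has the same characteristic polynomial as A) gives
  χ_A(x) = x^3 + 15*x^2 + 75*x + 125
which factors as (x + 5)^3. The eigenvalues (with algebraic multiplicities) are λ = -5 with multiplicity 3.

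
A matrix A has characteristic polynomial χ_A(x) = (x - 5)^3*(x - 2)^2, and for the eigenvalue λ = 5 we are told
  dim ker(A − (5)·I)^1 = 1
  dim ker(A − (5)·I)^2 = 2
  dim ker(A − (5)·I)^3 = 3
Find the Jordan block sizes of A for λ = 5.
Block sizes for λ = 5: [3]

From the dimensions of kernels of powers, the number of Jordan blocks of size at least j is d_j − d_{j−1} where d_j = dim ker(N^j) (with d_0 = 0). Computing the differences gives [1, 1, 1].
The number of blocks of size exactly k is (#blocks of size ≥ k) − (#blocks of size ≥ k + 1), so the partition is: 1 block(s) of size 3.
In nonincreasing order the block sizes are [3].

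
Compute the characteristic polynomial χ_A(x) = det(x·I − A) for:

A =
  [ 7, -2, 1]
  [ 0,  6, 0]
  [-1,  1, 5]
x^3 - 18*x^2 + 108*x - 216

Expanding det(x·I − A) (e.g. by cofactor expansion or by noting that A is similar to its Jordan form J, which has the same characteristic polynomial as A) gives
  χ_A(x) = x^3 - 18*x^2 + 108*x - 216
which factors as (x - 6)^3. The eigenvalues (with algebraic multiplicities) are λ = 6 with multiplicity 3.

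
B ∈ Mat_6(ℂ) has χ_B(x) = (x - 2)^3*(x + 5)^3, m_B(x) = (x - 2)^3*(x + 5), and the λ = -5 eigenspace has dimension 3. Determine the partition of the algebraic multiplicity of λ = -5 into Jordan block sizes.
Block sizes for λ = -5: [1, 1, 1]

Step 1 — from the characteristic polynomial, algebraic multiplicity of λ = -5 is 3. From dim ker(B − (-5)·I) = 3, there are exactly 3 Jordan blocks for λ = -5.
Step 2 — from the minimal polynomial, the factor (x + 5) tells us the largest block for λ = -5 has size 1.
Step 3 — with total size 3, 3 blocks, and largest block 1, the block sizes (in nonincreasing order) are [1, 1, 1].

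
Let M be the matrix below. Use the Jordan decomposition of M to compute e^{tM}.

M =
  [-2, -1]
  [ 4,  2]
e^{tM} =
  [1 - 2*t, -t]
  [4*t, 2*t + 1]

Strategy: write M = P · J · P⁻¹ where J is a Jordan canonical form, so e^{tM} = P · e^{tJ} · P⁻¹, and e^{tJ} can be computed block-by-block.

M has Jordan form
J =
  [0, 1]
  [0, 0]
(up to reordering of blocks).

Per-block formulas:
  For a 2×2 Jordan block J_2(0): exp(t · J_2(0)) = e^(0t)·(I + t·N), where N is the 2×2 nilpotent shift.

After assembling e^{tJ} and conjugating by P, we get:

e^{tM} =
  [1 - 2*t, -t]
  [4*t, 2*t + 1]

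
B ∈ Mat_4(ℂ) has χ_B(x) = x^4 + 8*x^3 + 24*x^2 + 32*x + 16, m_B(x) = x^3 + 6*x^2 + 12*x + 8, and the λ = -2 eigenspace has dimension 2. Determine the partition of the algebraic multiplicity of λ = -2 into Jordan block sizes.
Block sizes for λ = -2: [3, 1]

Step 1 — from the characteristic polynomial, algebraic multiplicity of λ = -2 is 4. From dim ker(B − (-2)·I) = 2, there are exactly 2 Jordan blocks for λ = -2.
Step 2 — from the minimal polynomial, the factor (x + 2)^3 tells us the largest block for λ = -2 has size 3.
Step 3 — with total size 4, 2 blocks, and largest block 3, the block sizes (in nonincreasing order) are [3, 1].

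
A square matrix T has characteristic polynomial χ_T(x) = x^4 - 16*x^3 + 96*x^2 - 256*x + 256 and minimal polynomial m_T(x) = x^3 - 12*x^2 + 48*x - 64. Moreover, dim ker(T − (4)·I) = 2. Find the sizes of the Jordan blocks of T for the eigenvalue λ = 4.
Block sizes for λ = 4: [3, 1]

Step 1 — from the characteristic polynomial, algebraic multiplicity of λ = 4 is 4. From dim ker(T − (4)·I) = 2, there are exactly 2 Jordan blocks for λ = 4.
Step 2 — from the minimal polynomial, the factor (x − 4)^3 tells us the largest block for λ = 4 has size 3.
Step 3 — with total size 4, 2 blocks, and largest block 3, the block sizes (in nonincreasing order) are [3, 1].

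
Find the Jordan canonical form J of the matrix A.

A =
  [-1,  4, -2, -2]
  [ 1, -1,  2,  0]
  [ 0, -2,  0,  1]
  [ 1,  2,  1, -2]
J_3(-1) ⊕ J_1(-1)

The characteristic polynomial is
  det(x·I − A) = x^4 + 4*x^3 + 6*x^2 + 4*x + 1 = (x + 1)^4

Eigenvalues and multiplicities (the geometric multiplicity of λ is n − rank(A − λI), which equals the number of Jordan blocks for λ):
  λ = -1: algebraic multiplicity = 4, geometric multiplicity = 2

Determining the block sizes for each eigenvalue:
  λ = -1: with am = 4 and gm = 2, the partition is not yet determined (e.g. several partitions of 4 into 2 parts exist). Let N = A − (-1)·I. Computing rank(N^1) = 2, rank(N^2) = 1, rank(N^3) = 0; the number of blocks of size ≥ j is rank(N^{j−1}) − rank(N^j), giving [2, 1, 1]. So we have 1 block(s) of size 3, 1 block(s) of size 1 → block sizes [3, 1]

Assembling the blocks gives a Jordan form
J =
  [-1,  1,  0,  0]
  [ 0, -1,  1,  0]
  [ 0,  0, -1,  0]
  [ 0,  0,  0, -1]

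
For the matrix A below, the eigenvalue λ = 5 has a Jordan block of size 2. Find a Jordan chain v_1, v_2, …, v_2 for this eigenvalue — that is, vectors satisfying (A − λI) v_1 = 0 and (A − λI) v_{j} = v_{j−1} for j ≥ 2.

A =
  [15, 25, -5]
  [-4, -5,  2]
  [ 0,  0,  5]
A Jordan chain for λ = 5 of length 2:
v_1 = (10, -4, 0)ᵀ
v_2 = (1, 0, 0)ᵀ

Let N = A − (5)·I. We want v_2 with N^2 v_2 = 0 but N^1 v_2 ≠ 0; then v_{j-1} := N · v_j for j = 2, …, 2.

Pick v_2 = (1, 0, 0)ᵀ.
Then v_1 = N · v_2 = (10, -4, 0)ᵀ.

Sanity check: (A − (5)·I) v_1 = (0, 0, 0)ᵀ = 0. ✓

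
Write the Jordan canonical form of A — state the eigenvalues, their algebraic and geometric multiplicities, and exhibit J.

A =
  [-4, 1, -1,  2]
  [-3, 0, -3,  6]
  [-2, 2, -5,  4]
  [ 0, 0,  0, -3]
J_2(-3) ⊕ J_1(-3) ⊕ J_1(-3)

The characteristic polynomial is
  det(x·I − A) = x^4 + 12*x^3 + 54*x^2 + 108*x + 81 = (x + 3)^4

Eigenvalues and multiplicities (the geometric multiplicity of λ is n − rank(A − λI), which equals the number of Jordan blocks for λ):
  λ = -3: algebraic multiplicity = 4, geometric multiplicity = 3

Determining the block sizes for each eigenvalue:
  λ = -3: 3 blocks summing to 4 forces exactly one block of size 2 and the rest size 1 → block sizes [2, 1, 1]

Assembling the blocks gives a Jordan form
J =
  [-3,  1,  0,  0]
  [ 0, -3,  0,  0]
  [ 0,  0, -3,  0]
  [ 0,  0,  0, -3]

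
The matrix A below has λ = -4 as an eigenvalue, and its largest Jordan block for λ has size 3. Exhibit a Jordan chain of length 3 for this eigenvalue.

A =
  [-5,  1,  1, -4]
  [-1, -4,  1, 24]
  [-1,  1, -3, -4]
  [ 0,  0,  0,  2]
A Jordan chain for λ = -4 of length 3:
v_1 = (-1, 0, -1, 0)ᵀ
v_2 = (-1, -1, -1, 0)ᵀ
v_3 = (1, 0, 0, 0)ᵀ

Let N = A − (-4)·I. We want v_3 with N^3 v_3 = 0 but N^2 v_3 ≠ 0; then v_{j-1} := N · v_j for j = 3, …, 2.

Pick v_3 = (1, 0, 0, 0)ᵀ.
Then v_2 = N · v_3 = (-1, -1, -1, 0)ᵀ.
Then v_1 = N · v_2 = (-1, 0, -1, 0)ᵀ.

Sanity check: (A − (-4)·I) v_1 = (0, 0, 0, 0)ᵀ = 0. ✓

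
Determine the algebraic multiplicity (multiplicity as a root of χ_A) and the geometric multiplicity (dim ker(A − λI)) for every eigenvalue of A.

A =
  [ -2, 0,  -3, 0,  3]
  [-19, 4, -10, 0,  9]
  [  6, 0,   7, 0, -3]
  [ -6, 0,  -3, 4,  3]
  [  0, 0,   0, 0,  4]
λ = 1: alg = 1, geom = 1; λ = 4: alg = 4, geom = 3

Step 1 — factor the characteristic polynomial to read off the algebraic multiplicities:
  χ_A(x) = (x - 4)^4*(x - 1)

Step 2 — compute geometric multiplicities via the rank-nullity identity g(λ) = n − rank(A − λI):
  rank(A − (1)·I) = 4, so dim ker(A − (1)·I) = n − 4 = 1
  rank(A − (4)·I) = 2, so dim ker(A − (4)·I) = n − 2 = 3

Summary:
  λ = 1: algebraic multiplicity = 1, geometric multiplicity = 1
  λ = 4: algebraic multiplicity = 4, geometric multiplicity = 3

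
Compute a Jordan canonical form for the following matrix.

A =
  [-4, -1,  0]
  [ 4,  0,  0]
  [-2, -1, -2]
J_2(-2) ⊕ J_1(-2)

The characteristic polynomial is
  det(x·I − A) = x^3 + 6*x^2 + 12*x + 8 = (x + 2)^3

Eigenvalues and multiplicities (the geometric multiplicity of λ is n − rank(A − λI), which equals the number of Jordan blocks for λ):
  λ = -2: algebraic multiplicity = 3, geometric multiplicity = 2

Determining the block sizes for each eigenvalue:
  λ = -2: 2 blocks summing to 3 forces exactly one block of size 2 and the rest size 1 → block sizes [2, 1]

Assembling the blocks gives a Jordan form
J =
  [-2,  1,  0]
  [ 0, -2,  0]
  [ 0,  0, -2]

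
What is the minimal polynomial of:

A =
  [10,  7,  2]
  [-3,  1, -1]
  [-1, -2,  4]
x^3 - 15*x^2 + 75*x - 125

The characteristic polynomial is χ_A(x) = (x - 5)^3, so the eigenvalues are known. The minimal polynomial is
  m_A(x) = Π_λ (x − λ)^{k_λ}
where k_λ is the size of the *largest* Jordan block for λ (equivalently, the smallest k with (A − λI)^k v = 0 for every generalised eigenvector v of λ).

  λ = 5: largest Jordan block has size 3, contributing (x − 5)^3

So m_A(x) = (x - 5)^3 = x^3 - 15*x^2 + 75*x - 125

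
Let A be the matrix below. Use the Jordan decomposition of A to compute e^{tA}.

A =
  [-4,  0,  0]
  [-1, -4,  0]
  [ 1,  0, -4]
e^{tA} =
  [exp(-4*t), 0, 0]
  [-t*exp(-4*t), exp(-4*t), 0]
  [t*exp(-4*t), 0, exp(-4*t)]

Strategy: write A = P · J · P⁻¹ where J is a Jordan canonical form, so e^{tA} = P · e^{tJ} · P⁻¹, and e^{tJ} can be computed block-by-block.

A has Jordan form
J =
  [-4,  1,  0]
  [ 0, -4,  0]
  [ 0,  0, -4]
(up to reordering of blocks).

Per-block formulas:
  For a 2×2 Jordan block J_2(-4): exp(t · J_2(-4)) = e^(-4t)·(I + t·N), where N is the 2×2 nilpotent shift.
  For a 1×1 block at λ = -4: exp(t · [-4]) = [e^(-4t)].

After assembling e^{tJ} and conjugating by P, we get:

e^{tA} =
  [exp(-4*t), 0, 0]
  [-t*exp(-4*t), exp(-4*t), 0]
  [t*exp(-4*t), 0, exp(-4*t)]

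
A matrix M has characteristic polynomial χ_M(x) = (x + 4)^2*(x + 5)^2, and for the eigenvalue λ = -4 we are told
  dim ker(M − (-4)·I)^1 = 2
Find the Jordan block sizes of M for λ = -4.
Block sizes for λ = -4: [1, 1]

From the dimensions of kernels of powers, the number of Jordan blocks of size at least j is d_j − d_{j−1} where d_j = dim ker(N^j) (with d_0 = 0). Computing the differences gives [2].
The number of blocks of size exactly k is (#blocks of size ≥ k) − (#blocks of size ≥ k + 1), so the partition is: 2 block(s) of size 1.
In nonincreasing order the block sizes are [1, 1].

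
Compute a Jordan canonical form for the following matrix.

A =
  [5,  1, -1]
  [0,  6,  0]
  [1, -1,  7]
J_2(6) ⊕ J_1(6)

The characteristic polynomial is
  det(x·I − A) = x^3 - 18*x^2 + 108*x - 216 = (x - 6)^3

Eigenvalues and multiplicities (the geometric multiplicity of λ is n − rank(A − λI), which equals the number of Jordan blocks for λ):
  λ = 6: algebraic multiplicity = 3, geometric multiplicity = 2

Determining the block sizes for each eigenvalue:
  λ = 6: 2 blocks summing to 3 forces exactly one block of size 2 and the rest size 1 → block sizes [2, 1]

Assembling the blocks gives a Jordan form
J =
  [6, 1, 0]
  [0, 6, 0]
  [0, 0, 6]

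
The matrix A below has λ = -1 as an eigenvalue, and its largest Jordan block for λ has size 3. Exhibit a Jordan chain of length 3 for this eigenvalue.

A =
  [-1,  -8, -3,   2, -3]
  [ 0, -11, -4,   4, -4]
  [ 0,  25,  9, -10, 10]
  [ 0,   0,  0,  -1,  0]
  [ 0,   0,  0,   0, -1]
A Jordan chain for λ = -1 of length 3:
v_1 = (5, 0, 0, 0, 0)ᵀ
v_2 = (-8, -10, 25, 0, 0)ᵀ
v_3 = (0, 1, 0, 0, 0)ᵀ

Let N = A − (-1)·I. We want v_3 with N^3 v_3 = 0 but N^2 v_3 ≠ 0; then v_{j-1} := N · v_j for j = 3, …, 2.

Pick v_3 = (0, 1, 0, 0, 0)ᵀ.
Then v_2 = N · v_3 = (-8, -10, 25, 0, 0)ᵀ.
Then v_1 = N · v_2 = (5, 0, 0, 0, 0)ᵀ.

Sanity check: (A − (-1)·I) v_1 = (0, 0, 0, 0, 0)ᵀ = 0. ✓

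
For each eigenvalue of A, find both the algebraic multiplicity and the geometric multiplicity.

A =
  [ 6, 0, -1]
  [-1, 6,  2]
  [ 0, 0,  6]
λ = 6: alg = 3, geom = 1

Step 1 — factor the characteristic polynomial to read off the algebraic multiplicities:
  χ_A(x) = (x - 6)^3

Step 2 — compute geometric multiplicities via the rank-nullity identity g(λ) = n − rank(A − λI):
  rank(A − (6)·I) = 2, so dim ker(A − (6)·I) = n − 2 = 1

Summary:
  λ = 6: algebraic multiplicity = 3, geometric multiplicity = 1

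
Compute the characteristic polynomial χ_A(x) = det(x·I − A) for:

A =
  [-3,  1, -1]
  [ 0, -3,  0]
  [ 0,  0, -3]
x^3 + 9*x^2 + 27*x + 27

Expanding det(x·I − A) (e.g. by cofactor expansion or by noting that A is similar to its Jordan form J, which has the same characteristic polynomial as A) gives
  χ_A(x) = x^3 + 9*x^2 + 27*x + 27
which factors as (x + 3)^3. The eigenvalues (with algebraic multiplicities) are λ = -3 with multiplicity 3.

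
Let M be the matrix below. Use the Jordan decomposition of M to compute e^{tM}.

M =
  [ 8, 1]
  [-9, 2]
e^{tM} =
  [3*t*exp(5*t) + exp(5*t), t*exp(5*t)]
  [-9*t*exp(5*t), -3*t*exp(5*t) + exp(5*t)]

Strategy: write M = P · J · P⁻¹ where J is a Jordan canonical form, so e^{tM} = P · e^{tJ} · P⁻¹, and e^{tJ} can be computed block-by-block.

M has Jordan form
J =
  [5, 1]
  [0, 5]
(up to reordering of blocks).

Per-block formulas:
  For a 2×2 Jordan block J_2(5): exp(t · J_2(5)) = e^(5t)·(I + t·N), where N is the 2×2 nilpotent shift.

After assembling e^{tJ} and conjugating by P, we get:

e^{tM} =
  [3*t*exp(5*t) + exp(5*t), t*exp(5*t)]
  [-9*t*exp(5*t), -3*t*exp(5*t) + exp(5*t)]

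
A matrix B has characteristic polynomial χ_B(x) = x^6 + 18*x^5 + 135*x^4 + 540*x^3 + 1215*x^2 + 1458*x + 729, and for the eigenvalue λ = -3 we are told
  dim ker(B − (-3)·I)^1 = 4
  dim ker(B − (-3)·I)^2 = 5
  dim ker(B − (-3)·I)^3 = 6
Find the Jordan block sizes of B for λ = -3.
Block sizes for λ = -3: [3, 1, 1, 1]

From the dimensions of kernels of powers, the number of Jordan blocks of size at least j is d_j − d_{j−1} where d_j = dim ker(N^j) (with d_0 = 0). Computing the differences gives [4, 1, 1].
The number of blocks of size exactly k is (#blocks of size ≥ k) − (#blocks of size ≥ k + 1), so the partition is: 3 block(s) of size 1, 1 block(s) of size 3.
In nonincreasing order the block sizes are [3, 1, 1, 1].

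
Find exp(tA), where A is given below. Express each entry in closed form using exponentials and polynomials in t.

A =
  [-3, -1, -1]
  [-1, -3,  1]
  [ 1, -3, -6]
e^{tA} =
  [t^2*exp(-4*t)/2 + t*exp(-4*t) + exp(-4*t), t^2*exp(-4*t)/2 - t*exp(-4*t), -t*exp(-4*t)]
  [-t^2*exp(-4*t)/2 - t*exp(-4*t), -t^2*exp(-4*t)/2 + t*exp(-4*t) + exp(-4*t), t*exp(-4*t)]
  [t^2*exp(-4*t) + t*exp(-4*t), t^2*exp(-4*t) - 3*t*exp(-4*t), -2*t*exp(-4*t) + exp(-4*t)]

Strategy: write A = P · J · P⁻¹ where J is a Jordan canonical form, so e^{tA} = P · e^{tJ} · P⁻¹, and e^{tJ} can be computed block-by-block.

A has Jordan form
J =
  [-4,  1,  0]
  [ 0, -4,  1]
  [ 0,  0, -4]
(up to reordering of blocks).

Per-block formulas:
  For a 3×3 Jordan block J_3(-4): exp(t · J_3(-4)) = e^(-4t)·(I + t·N + (t^2/2)·N^2), where N is the 3×3 nilpotent shift.

After assembling e^{tJ} and conjugating by P, we get:

e^{tA} =
  [t^2*exp(-4*t)/2 + t*exp(-4*t) + exp(-4*t), t^2*exp(-4*t)/2 - t*exp(-4*t), -t*exp(-4*t)]
  [-t^2*exp(-4*t)/2 - t*exp(-4*t), -t^2*exp(-4*t)/2 + t*exp(-4*t) + exp(-4*t), t*exp(-4*t)]
  [t^2*exp(-4*t) + t*exp(-4*t), t^2*exp(-4*t) - 3*t*exp(-4*t), -2*t*exp(-4*t) + exp(-4*t)]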